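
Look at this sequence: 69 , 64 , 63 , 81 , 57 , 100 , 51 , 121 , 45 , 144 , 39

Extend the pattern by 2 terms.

The terms cycle through 2 interleaved subsequences.
Track A is 69, 63, 57, 51, 45, 39, which is arithmetic with common difference −6.
Track B is 64, 81, 100, 121, 144, which is the squares 8², 9², 10², ….
The 12th slot belongs to track B; its 6th term is 169.
The 13th slot belongs to track A; its 7th term is 33.

169, 33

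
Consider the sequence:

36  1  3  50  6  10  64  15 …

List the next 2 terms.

Positions follow the repeating pattern ABB; grouping by letter gives 2 tracks.
Track A = 36, 50, 64: adding 14 each time.
Track B = 1, 3, 6, 10, 15: the triangular numbers T_1, T_2, ….
Position 9 falls in track B as its term 6, giving 21.
Term 10 comes from track A (its 4th entry): 78.

21, 78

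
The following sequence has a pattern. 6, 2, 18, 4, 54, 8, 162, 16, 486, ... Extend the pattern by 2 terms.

Taking every 2nd term gives 2 separate tracks.
Track A: 6, 18, 54, 162, 486 (a geometric progression (common ratio 3)).
Track B: 2, 4, 8, 16 (powers 2^1, 2^2, 2^3, …).
Position 10 falls in track B as its term 5, giving 32.
Position 11 → track A, term 6 = 1458.

32, 1458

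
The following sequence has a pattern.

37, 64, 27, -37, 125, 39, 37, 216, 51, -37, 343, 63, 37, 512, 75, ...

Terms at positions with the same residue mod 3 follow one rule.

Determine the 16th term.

-37

Read the sequence 3 terms at a time; column i is its own pattern.
Stream A = 37, -37, 37, -37, 37: the oscillation 37·(−1)^(n+1).
Stream B = 64, 125, 216, 343, 512: perfect cubes starting at 4³.
Stream C = 27, 39, 51, 63, 75: arithmetic with common difference +12.
The 16th slot belongs to stream A; its 6th term is -37.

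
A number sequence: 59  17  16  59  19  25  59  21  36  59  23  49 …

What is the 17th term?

Taking every 3rd term gives 3 separate tracks.
Track A: 59, 59, 59, 59 (constant 59).
Track B: 17, 19, 21, 23 (arithmetic with common difference +2).
Track C: 16, 25, 36, 49 (perfect squares starting at 4²).
Position 17 → track B, term 6 = 27.

27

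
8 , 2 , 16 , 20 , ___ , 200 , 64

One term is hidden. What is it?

32

The terms cycle through 2 interleaved subsequences.
Track A is 8, 16, ?, 64, which is successive powers of 2.
Track B is 2, 20, 200, which is a geometric progression (common ratio 10).
The gap is track A's term 3; the rule gives 32.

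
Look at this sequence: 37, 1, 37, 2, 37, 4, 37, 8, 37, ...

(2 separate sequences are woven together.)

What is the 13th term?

The terms cycle through 2 interleaved subsequences.
Track A = 37, 37, 37, 37, 37: the constant sequence 37.
Track B = 1, 2, 4, 8: a geometric progression (common ratio 2).
The 13th slot belongs to track A; its 7th term is 37.

37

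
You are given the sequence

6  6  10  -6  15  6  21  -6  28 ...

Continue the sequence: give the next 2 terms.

6, 36

Positions 1, 3, 5, … form one subsequence and positions 2, 4, 6, … form another.
Track A is 6, 10, 15, 21, 28, which is triangular numbers starting at T_3.
Track B is 6, -6, 6, -6, which is alternating ±6.
Position 10 → track B, term 5 = 6.
The 11th slot belongs to track A; its 6th term is 36.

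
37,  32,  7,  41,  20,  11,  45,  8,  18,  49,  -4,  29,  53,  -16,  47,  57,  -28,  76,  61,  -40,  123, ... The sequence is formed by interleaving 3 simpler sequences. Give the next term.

Split by position mod 3 into 3 tracks.
Track A: 37, 41, 45, 49, 53, 57, 61 — adding 4 each time.
Track B: 32, 20, 8, -4, -16, -28, -40 — arithmetic with common difference −12.
Track C: 7, 11, 18, 29, 47, 76, 123 — a Fibonacci-like recurrence a_n = a_{n-1} + a_{n-2}.
Term 22 comes from track A (its 8th entry): 65.

65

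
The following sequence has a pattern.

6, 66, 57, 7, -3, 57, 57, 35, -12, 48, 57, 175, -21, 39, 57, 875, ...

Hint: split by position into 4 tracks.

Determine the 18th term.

Split by position mod 4 into 4 tracks.
Stream A = 6, -3, -12, -21: arithmetic, step −9.
Stream B = 66, 57, 48, 39: subtracting 9 each time.
Stream C = 57, 57, 57, 57: always 57.
Stream D = 7, 35, 175, 875: geometric, ×5 each step.
Term 18 comes from stream B (its 5th entry): 30.

30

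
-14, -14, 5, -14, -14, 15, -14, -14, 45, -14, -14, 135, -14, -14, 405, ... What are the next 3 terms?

Positions follow the repeating pattern AAB; grouping by letter gives 2 tracks.
Track A: -14, -14, -14, -14, -14, -14, -14, -14, -14, -14. The constant sequence -14.
Track B: 5, 15, 45, 135, 405. Geometric, ×3 each step.
Position 16 → track A, term 11 = -14.
Position 17 → track A, term 12 = -14.
Term 18 comes from track B (its 6th entry): 1215.

-14, -14, 1215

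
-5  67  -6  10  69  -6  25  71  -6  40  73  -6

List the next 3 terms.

Read the sequence 3 terms at a time; column i is its own pattern.
Track A is -5, 10, 25, 40, which is arithmetic, step +15.
Track B is 67, 69, 71, 73, which is linear: a_n = 65 + 2·n.
Track C is -6, -6, -6, -6, which is always -6.
The 13th slot belongs to track A; its 5th term is 55.
The 14th slot belongs to track B; its 5th term is 75.
Term 15 comes from track C (its 5th entry): -6.

55, 75, -6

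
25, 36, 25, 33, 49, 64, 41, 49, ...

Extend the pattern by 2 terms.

81, 100

The slot pattern repeats as AABB (period 4), so there are 2 interleaved tracks.
Track A: 25, 36, 49, 64. The squares 5², 6², 7², ….
Track B: 25, 33, 41, 49. Linear: a_n = 17 + 8·n.
Position 9 → track A, term 5 = 81.
Position 10 → track A, term 6 = 100.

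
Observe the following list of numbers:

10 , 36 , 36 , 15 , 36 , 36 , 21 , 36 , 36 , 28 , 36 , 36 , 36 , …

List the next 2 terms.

36, 36

The slot pattern repeats as ABB (period 3), so there are 2 interleaved tracks.
Track A: 10, 15, 21, 28, 36 — the triangular numbers T_4, T_5, ….
Track B: 36, 36, 36, 36, 36, 36, 36, 36 — always 36.
Position 14 falls in track B as its term 9, giving 36.
Position 15 → track B, term 10 = 36.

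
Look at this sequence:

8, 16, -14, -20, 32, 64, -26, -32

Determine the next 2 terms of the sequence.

The slot pattern repeats as AABB (period 4), so there are 2 interleaved tracks.
Track A: 8, 16, 32, 64. Successive powers of 2.
Track B: -14, -20, -26, -32. Arithmetic with common difference −6.
Term 9 comes from track A (its 5th entry): 128.
The 10th slot belongs to track A; its 6th term is 256.

128, 256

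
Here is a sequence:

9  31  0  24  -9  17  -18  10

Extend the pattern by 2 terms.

-27, 3

Odd-indexed and even-indexed terms follow separate rules.
Subsequence A: 9, 0, -9, -18 (subtracting 9 each time).
Subsequence B: 31, 24, 17, 10 (linear: a_n = 38 − 7·n).
Term 9 comes from subsequence A (its 5th entry): -27.
Term 10 comes from subsequence B (its 5th entry): 3.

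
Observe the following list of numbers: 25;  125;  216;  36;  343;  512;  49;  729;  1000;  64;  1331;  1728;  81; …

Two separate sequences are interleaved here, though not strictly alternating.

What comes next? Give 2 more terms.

2197, 2744

The slot pattern repeats as ABB (period 3), so there are 2 interleaved tracks.
Stream A: 25, 36, 49, 64, 81 (the squares 5², 6², 7², …).
Stream B: 125, 216, 343, 512, 729, 1000, 1331, 1728 (consecutive cubes n³ from n = 5).
The 14th slot belongs to stream B; its 9th term is 2197.
The 15th slot belongs to stream B; its 10th term is 2744.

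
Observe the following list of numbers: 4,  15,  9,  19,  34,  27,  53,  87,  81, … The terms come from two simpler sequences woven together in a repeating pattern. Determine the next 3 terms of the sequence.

140, 227, 243

Reading positions in blocks of 3 reveals the pattern AAB — 2 tracks woven together.
Subsequence A: 4, 15, 19, 34, 53, 87 — a Fibonacci-like recurrence a_n = a_{n-1} + a_{n-2}.
Subsequence B: 9, 27, 81 — geometric with ratio 3.
Term 10 comes from subsequence A (its 7th entry): 140.
Position 11 → subsequence A, term 8 = 227.
Position 12 falls in subsequence B as its term 4, giving 243.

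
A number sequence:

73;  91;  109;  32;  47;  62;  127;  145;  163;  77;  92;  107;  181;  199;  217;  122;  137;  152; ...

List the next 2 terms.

235, 253

Positions follow the repeating pattern AAABBB; grouping by letter gives 2 tracks.
Track A = 73, 91, 109, 127, 145, 163, 181, 199, 217: arithmetic, step +18.
Track B = 32, 47, 62, 77, 92, 107, 122, 137, 152: arithmetic, step +15.
Position 19 falls in track A as its term 10, giving 235.
Term 20 comes from track A (its 11th entry): 253.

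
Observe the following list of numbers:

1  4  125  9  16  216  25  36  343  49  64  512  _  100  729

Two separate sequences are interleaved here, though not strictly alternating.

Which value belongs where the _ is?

81

The slot pattern repeats as AAB (period 3), so there are 2 interleaved tracks.
Track A: 1, 4, 9, 16, 25, 36, 49, 64, ?, 100 — consecutive squares n² from n = 1.
Track B: 125, 216, 343, 512, 729 — consecutive cubes n³ from n = 5.
Filling track A at index 9 by its rule yields 81.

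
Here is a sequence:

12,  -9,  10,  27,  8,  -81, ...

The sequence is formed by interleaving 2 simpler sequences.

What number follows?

6

The terms cycle through 2 interleaved subsequences.
Subsequence A: 12, 10, 8 (subtracting 2 each time).
Subsequence B: -9, 27, -81 (a geometric progression (common ratio -3)).
Term 7 comes from subsequence A (its 4th entry): 6.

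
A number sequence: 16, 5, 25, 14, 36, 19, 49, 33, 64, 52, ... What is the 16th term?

Positions 1, 3, 5, … form one subsequence and positions 2, 4, 6, … form another.
Track A: 16, 25, 36, 49, 64. Consecutive squares n² from n = 4.
Track B: 5, 14, 19, 33, 52. Fibonacci-style (each term is the sum of the two before it).
The 16th slot belongs to track B; its 8th term is 222.

222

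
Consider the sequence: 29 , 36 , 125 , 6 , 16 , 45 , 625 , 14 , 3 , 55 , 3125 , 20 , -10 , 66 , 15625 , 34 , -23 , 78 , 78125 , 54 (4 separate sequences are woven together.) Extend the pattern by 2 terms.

Split by position mod 4 into 4 tracks.
Track A is 29, 16, 3, -10, -23, which is subtracting 13 each time.
Track B is 36, 45, 55, 66, 78, which is triangular numbers n(n+1)/2 for n = 8, 9, ….
Track C is 125, 625, 3125, 15625, 78125, which is successive powers of 5.
Track D is 6, 14, 20, 34, 54, which is each term equals the sum of the previous two.
The 21st slot belongs to track A; its 6th term is -36.
Position 22 → track B, term 6 = 91.

-36, 91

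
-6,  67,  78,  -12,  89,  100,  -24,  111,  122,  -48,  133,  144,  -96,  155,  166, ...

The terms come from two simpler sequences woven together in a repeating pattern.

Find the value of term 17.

The slot pattern repeats as ABB (period 3), so there are 2 interleaved tracks.
Track A is -6, -12, -24, -48, -96, which is geometric, ×2 each step.
Track B is 67, 78, 89, 100, 111, 122, 133, 144, 155, 166, which is arithmetic, step +11.
Position 17 falls in track B as its term 11, giving 177.

177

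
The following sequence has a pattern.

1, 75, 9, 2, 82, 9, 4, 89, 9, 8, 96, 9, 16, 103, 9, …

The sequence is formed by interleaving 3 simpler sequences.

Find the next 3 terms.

32, 110, 9

The terms cycle through 3 interleaved subsequences.
Subsequence A: 1, 2, 4, 8, 16. Powers 2^0, 2^1, 2^2, ….
Subsequence B: 75, 82, 89, 96, 103. Arithmetic, step +7.
Subsequence C: 9, 9, 9, 9, 9. The constant sequence 9.
Term 16 comes from subsequence A (its 6th entry): 32.
Term 17 comes from subsequence B (its 6th entry): 110.
The 18th slot belongs to subsequence C; its 6th term is 9.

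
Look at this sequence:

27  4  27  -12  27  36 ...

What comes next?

Split by position mod 2 into 2 tracks.
Subsequence A: 27, 27, 27. Constant 27.
Subsequence B: 4, -12, 36. Multiplying by -3 each time.
Position 7 falls in subsequence A as its term 4, giving 27.

27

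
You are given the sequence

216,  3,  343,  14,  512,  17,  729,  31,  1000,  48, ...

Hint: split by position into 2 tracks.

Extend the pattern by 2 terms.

The terms cycle through 2 interleaved subsequences.
Subsequence A = 216, 343, 512, 729, 1000: the cubes 6³, 7³, 8³, ….
Subsequence B = 3, 14, 17, 31, 48: Fibonacci-style (each term is the sum of the two before it).
Position 11 → subsequence A, term 6 = 1331.
Position 12 falls in subsequence B as its term 6, giving 79.

1331, 79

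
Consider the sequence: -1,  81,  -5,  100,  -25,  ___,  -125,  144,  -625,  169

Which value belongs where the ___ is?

121

Positions 1, 3, 5, … form one subsequence and positions 2, 4, 6, … form another.
Stream A = -1, -5, -25, -125, -625: multiplying by 5 each time.
Stream B = 81, 100, ?, 144, 169: the squares 9², 10², 11², ….
The gap is stream B's term 3; the rule gives 121.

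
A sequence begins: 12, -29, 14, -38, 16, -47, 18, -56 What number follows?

Positions 1, 3, 5, … form one subsequence and positions 2, 4, 6, … form another.
Stream A: 12, 14, 16, 18 (adding 2 each time).
Stream B: -29, -38, -47, -56 (arithmetic with common difference −9).
Term 9 comes from stream A (its 5th entry): 20.

20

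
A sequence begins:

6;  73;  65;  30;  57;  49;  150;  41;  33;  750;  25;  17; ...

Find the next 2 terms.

Positions follow the repeating pattern ABB; grouping by letter gives 2 tracks.
Stream A: 6, 30, 150, 750 — geometric with ratio 5.
Stream B: 73, 65, 57, 49, 41, 33, 25, 17 — arithmetic, step −8.
Position 13 falls in stream A as its term 5, giving 3750.
Term 14 comes from stream B (its 9th entry): 9.

3750, 9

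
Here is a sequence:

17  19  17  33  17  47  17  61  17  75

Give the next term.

The terms cycle through 2 interleaved subsequences.
Stream A is 17, 17, 17, 17, 17, which is the constant sequence 17.
Stream B is 19, 33, 47, 61, 75, which is arithmetic, step +14.
The 11th slot belongs to stream A; its 6th term is 17.

17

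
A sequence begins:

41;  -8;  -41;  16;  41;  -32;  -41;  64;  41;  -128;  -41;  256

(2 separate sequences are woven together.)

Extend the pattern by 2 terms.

Positions 1, 3, 5, … form one subsequence and positions 2, 4, 6, … form another.
Track A: 41, -41, 41, -41, 41, -41. Oscillating between 41 and -41.
Track B: -8, 16, -32, 64, -128, 256. Geometric with ratio -2.
Position 13 falls in track A as its term 7, giving 41.
Term 14 comes from track B (its 7th entry): -512.

41, -512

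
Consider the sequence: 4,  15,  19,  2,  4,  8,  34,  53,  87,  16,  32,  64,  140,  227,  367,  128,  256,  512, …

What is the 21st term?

1555

The slot pattern repeats as AAABBB (period 6), so there are 2 interleaved tracks.
Track A = 4, 15, 19, 34, 53, 87, 140, 227, 367: Fibonacci-style (each term is the sum of the two before it).
Track B = 2, 4, 8, 16, 32, 64, 128, 256, 512: geometric with ratio 2.
Position 21 falls in track A as its term 12, giving 1555.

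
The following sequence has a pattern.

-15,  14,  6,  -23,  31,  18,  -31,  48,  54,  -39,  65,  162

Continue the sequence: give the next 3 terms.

The terms cycle through 3 interleaved subsequences.
Stream A is -15, -23, -31, -39, which is linear: a_n = -7 − 8·n.
Stream B is 14, 31, 48, 65, which is arithmetic, step +17.
Stream C is 6, 18, 54, 162, which is geometric, ×3 each step.
Position 13 falls in stream A as its term 5, giving -47.
Position 14 falls in stream B as its term 5, giving 82.
The 15th slot belongs to stream C; its 5th term is 486.

-47, 82, 486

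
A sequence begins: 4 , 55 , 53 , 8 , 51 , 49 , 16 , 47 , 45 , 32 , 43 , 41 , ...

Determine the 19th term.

Reading positions in blocks of 3 reveals the pattern ABB — 2 tracks woven together.
Subsequence A: 4, 8, 16, 32 — successive powers of 2.
Subsequence B: 55, 53, 51, 49, 47, 45, 43, 41 — linear: a_n = 57 − 2·n.
Position 19 → subsequence A, term 7 = 256.

256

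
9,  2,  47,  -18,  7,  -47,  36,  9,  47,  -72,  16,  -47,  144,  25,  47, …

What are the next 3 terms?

Taking every 3rd term gives 3 separate tracks.
Stream A: 9, -18, 36, -72, 144 (geometric, ×-2 each step).
Stream B: 2, 7, 9, 16, 25 (each term equals the sum of the previous two).
Stream C: 47, -47, 47, -47, 47 (oscillating between 47 and -47).
The 16th slot belongs to stream A; its 6th term is -288.
The 17th slot belongs to stream B; its 6th term is 41.
Position 18 → stream C, term 6 = -47.

-288, 41, -47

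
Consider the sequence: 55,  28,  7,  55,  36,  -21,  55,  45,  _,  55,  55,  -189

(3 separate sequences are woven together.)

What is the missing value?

Split by position mod 3 into 3 tracks.
Subsequence A: 55, 55, 55, 55 (the constant sequence 55).
Subsequence B: 28, 36, 45, 55 (triangular numbers n(n+1)/2 for n = 7, 8, …).
Subsequence C: 7, -21, ?, -189 (multiplying by -3 each time).
The gap is subsequence C's term 3; the rule gives 63.

63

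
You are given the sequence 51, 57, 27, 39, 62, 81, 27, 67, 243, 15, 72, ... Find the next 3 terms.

Split by position mod 3: positions 1, 4, 7, … form one track, and each other residue class forms its own.
Track A: 51, 39, 27, 15. Arithmetic with common difference −12.
Track B: 57, 62, 67, 72. Arithmetic, step +5.
Track C: 27, 81, 243. Successive powers of 3.
The 12th slot belongs to track C; its 4th term is 729.
Term 13 comes from track A (its 5th entry): 3.
Position 14 → track B, term 5 = 77.

729, 3, 77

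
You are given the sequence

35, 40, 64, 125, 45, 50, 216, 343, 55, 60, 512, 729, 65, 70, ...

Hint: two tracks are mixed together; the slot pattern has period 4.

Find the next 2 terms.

The slot pattern repeats as AABB (period 4), so there are 2 interleaved tracks.
Track A: 35, 40, 45, 50, 55, 60, 65, 70. Adding 5 each time.
Track B: 64, 125, 216, 343, 512, 729. The cubes 4³, 5³, 6³, ….
Position 15 → track B, term 7 = 1000.
Position 16 → track B, term 8 = 1331.

1000, 1331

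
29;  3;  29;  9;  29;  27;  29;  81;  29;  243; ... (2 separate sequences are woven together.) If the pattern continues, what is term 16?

Odd-indexed and even-indexed terms follow separate rules.
Subsequence A = 29, 29, 29, 29, 29: the constant sequence 29.
Subsequence B = 3, 9, 27, 81, 243: powers 3^1, 3^2, 3^3, ….
Position 16 → subsequence B, term 8 = 6561.

6561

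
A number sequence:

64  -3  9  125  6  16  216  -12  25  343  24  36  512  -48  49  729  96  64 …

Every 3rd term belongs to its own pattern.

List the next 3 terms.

Read the sequence 3 terms at a time; column i is its own pattern.
Track A = 64, 125, 216, 343, 512, 729: the cubes 4³, 5³, 6³, ….
Track B = -3, 6, -12, 24, -48, 96: geometric, ×-2 each step.
Track C = 9, 16, 25, 36, 49, 64: perfect squares starting at 3².
Term 19 comes from track A (its 7th entry): 1000.
The 20th slot belongs to track B; its 7th term is -192.
Position 21 falls in track C as its term 7, giving 81.

1000, -192, 81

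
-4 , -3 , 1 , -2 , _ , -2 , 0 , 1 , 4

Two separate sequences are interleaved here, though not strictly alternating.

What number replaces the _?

-1

Positions follow the repeating pattern AAB; grouping by letter gives 2 tracks.
Subsequence A: -4, -3, -2, ?, 0, 1 (arithmetic, step +1).
Subsequence B: 1, -2, 4 (geometric, ×-2 each step).
Filling subsequence A at index 4 by its rule yields -1.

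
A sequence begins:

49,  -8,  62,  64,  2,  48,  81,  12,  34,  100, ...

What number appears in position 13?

Read the sequence 3 terms at a time; column i is its own pattern.
Track A: 49, 64, 81, 100. The squares 7², 8², 9², ….
Track B: -8, 2, 12. Arithmetic with common difference +10.
Track C: 62, 48, 34. Linear: a_n = 76 − 14·n.
Position 13 → track A, term 5 = 121.

121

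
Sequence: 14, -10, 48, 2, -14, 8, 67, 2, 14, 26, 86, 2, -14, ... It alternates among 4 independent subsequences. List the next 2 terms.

Taking every 4th term gives 4 separate tracks.
Stream A = 14, -14, 14, -14: oscillating between 14 and -14.
Stream B = -10, 8, 26: linear: a_n = -28 + 18·n.
Stream C = 48, 67, 86: arithmetic, step +19.
Stream D = 2, 2, 2: the constant sequence 2.
The 14th slot belongs to stream B; its 4th term is 44.
Term 15 comes from stream C (its 4th entry): 105.

44, 105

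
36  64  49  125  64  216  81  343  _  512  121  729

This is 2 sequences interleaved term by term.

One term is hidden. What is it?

100

Split by position mod 2 into 2 tracks.
Subsequence A: 36, 49, 64, 81, ?, 121 (consecutive squares n² from n = 6).
Subsequence B: 64, 125, 216, 343, 512, 729 (perfect cubes starting at 4³).
The gap is subsequence A's term 5; the rule gives 100.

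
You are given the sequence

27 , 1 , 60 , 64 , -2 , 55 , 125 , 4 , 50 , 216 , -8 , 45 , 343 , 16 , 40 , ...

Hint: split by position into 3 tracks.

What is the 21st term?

30

Read the sequence 3 terms at a time; column i is its own pattern.
Subsequence A: 27, 64, 125, 216, 343 (perfect cubes starting at 3³).
Subsequence B: 1, -2, 4, -8, 16 (geometric with ratio -2).
Subsequence C: 60, 55, 50, 45, 40 (arithmetic with common difference −5).
Position 21 falls in subsequence C as its term 7, giving 30.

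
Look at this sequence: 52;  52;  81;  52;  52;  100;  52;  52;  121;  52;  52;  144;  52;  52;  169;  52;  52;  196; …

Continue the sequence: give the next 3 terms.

52, 52, 225

The slot pattern repeats as AAB (period 3), so there are 2 interleaved tracks.
Track A: 52, 52, 52, 52, 52, 52, 52, 52, 52, 52, 52, 52 — constant 52.
Track B: 81, 100, 121, 144, 169, 196 — the squares 9², 10², 11², ….
The 19th slot belongs to track A; its 13th term is 52.
Position 20 → track A, term 14 = 52.
The 21st slot belongs to track B; its 7th term is 225.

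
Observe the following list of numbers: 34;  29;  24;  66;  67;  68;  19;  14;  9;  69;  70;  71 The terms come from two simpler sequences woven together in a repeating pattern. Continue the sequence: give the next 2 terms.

4, -1

The slot pattern repeats as AAABBB (period 6), so there are 2 interleaved tracks.
Stream A: 34, 29, 24, 19, 14, 9 (arithmetic, step −5).
Stream B: 66, 67, 68, 69, 70, 71 (arithmetic with common difference +1).
The 13th slot belongs to stream A; its 7th term is 4.
The 14th slot belongs to stream A; its 8th term is -1.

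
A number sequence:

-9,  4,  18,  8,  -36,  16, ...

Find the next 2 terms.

72, 32

Odd-indexed and even-indexed terms follow separate rules.
Track A: -9, 18, -36 (geometric with ratio -2).
Track B: 4, 8, 16 (successive powers of 2).
Position 7 → track A, term 4 = 72.
Position 8 falls in track B as its term 4, giving 32.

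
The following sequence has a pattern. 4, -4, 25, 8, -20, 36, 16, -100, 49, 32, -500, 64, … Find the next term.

64

Taking every 3rd term gives 3 separate tracks.
Track A is 4, 8, 16, 32, which is successive powers of 2.
Track B is -4, -20, -100, -500, which is multiplying by 5 each time.
Track C is 25, 36, 49, 64, which is perfect squares starting at 5².
Position 13 falls in track A as its term 5, giving 64.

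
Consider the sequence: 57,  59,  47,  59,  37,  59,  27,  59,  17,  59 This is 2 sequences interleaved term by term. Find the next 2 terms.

7, 59

Positions 1, 3, 5, … form one subsequence and positions 2, 4, 6, … form another.
Track A = 57, 47, 37, 27, 17: arithmetic with common difference −10.
Track B = 59, 59, 59, 59, 59: the constant sequence 59.
Position 11 → track A, term 6 = 7.
Term 12 comes from track B (its 6th entry): 59.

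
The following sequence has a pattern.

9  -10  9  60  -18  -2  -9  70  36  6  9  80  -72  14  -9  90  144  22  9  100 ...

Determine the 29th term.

Read the sequence 4 terms at a time; column i is its own pattern.
Stream A: 9, -18, 36, -72, 144 (a geometric progression (common ratio -2)).
Stream B: -10, -2, 6, 14, 22 (linear: a_n = -18 + 8·n).
Stream C: 9, -9, 9, -9, 9 (oscillating between 9 and -9).
Stream D: 60, 70, 80, 90, 100 (arithmetic with common difference +10).
Term 29 comes from stream A (its 8th entry): -1152.

-1152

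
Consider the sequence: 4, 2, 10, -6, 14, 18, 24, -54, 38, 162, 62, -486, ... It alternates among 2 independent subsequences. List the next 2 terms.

100, 1458

The terms cycle through 2 interleaved subsequences.
Track A: 4, 10, 14, 24, 38, 62 — a Fibonacci-like recurrence a_n = a_{n-1} + a_{n-2}.
Track B: 2, -6, 18, -54, 162, -486 — a geometric progression (common ratio -3).
Position 13 falls in track A as its term 7, giving 100.
Term 14 comes from track B (its 7th entry): 1458.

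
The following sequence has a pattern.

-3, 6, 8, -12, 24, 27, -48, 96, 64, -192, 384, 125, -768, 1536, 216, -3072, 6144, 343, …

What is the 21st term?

512

Positions follow the repeating pattern AAB; grouping by letter gives 2 tracks.
Track A: -3, 6, -12, 24, -48, 96, -192, 384, -768, 1536, -3072, 6144 (multiplying by -2 each time).
Track B: 8, 27, 64, 125, 216, 343 (perfect cubes starting at 2³).
Position 21 falls in track B as its term 7, giving 512.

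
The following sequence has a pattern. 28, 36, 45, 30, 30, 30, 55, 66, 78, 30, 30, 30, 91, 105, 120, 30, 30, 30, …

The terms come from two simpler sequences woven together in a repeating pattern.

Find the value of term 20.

153

The slot pattern repeats as AAABBB (period 6), so there are 2 interleaved tracks.
Track A = 28, 36, 45, 55, 66, 78, 91, 105, 120: triangular numbers n(n+1)/2 for n = 7, 8, ….
Track B = 30, 30, 30, 30, 30, 30, 30, 30, 30: the constant sequence 30.
Term 20 comes from track A (its 11th entry): 153.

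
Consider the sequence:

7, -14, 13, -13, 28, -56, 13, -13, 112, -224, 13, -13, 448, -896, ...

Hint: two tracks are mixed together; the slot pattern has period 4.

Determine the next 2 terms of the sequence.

13, -13

Reading positions in blocks of 4 reveals the pattern AABB — 2 tracks woven together.
Stream A: 7, -14, 28, -56, 112, -224, 448, -896 (geometric, ×-2 each step).
Stream B: 13, -13, 13, -13, 13, -13 (oscillating between 13 and -13).
Term 15 comes from stream B (its 7th entry): 13.
Position 16 → stream B, term 8 = -13.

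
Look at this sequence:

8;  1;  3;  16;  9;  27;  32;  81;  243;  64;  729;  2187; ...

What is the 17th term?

The slot pattern repeats as ABB (period 3), so there are 2 interleaved tracks.
Track A: 8, 16, 32, 64. Multiplying by 2 each time.
Track B: 1, 3, 9, 27, 81, 243, 729, 2187. Powers 3^0, 3^1, 3^2, ….
The 17th slot belongs to track B; its 11th term is 59049.

59049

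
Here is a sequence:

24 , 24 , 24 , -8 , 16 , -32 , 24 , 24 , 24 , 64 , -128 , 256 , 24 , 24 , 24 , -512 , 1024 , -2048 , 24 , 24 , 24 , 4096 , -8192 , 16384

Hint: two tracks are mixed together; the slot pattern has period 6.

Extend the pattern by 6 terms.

24, 24, 24, -32768, 65536, -131072

The slot pattern repeats as AAABBB (period 6), so there are 2 interleaved tracks.
Stream A: 24, 24, 24, 24, 24, 24, 24, 24, 24, 24, 24, 24 — the constant sequence 24.
Stream B: -8, 16, -32, 64, -128, 256, -512, 1024, -2048, 4096, -8192, 16384 — multiplying by -2 each time.
Position 25 → stream A, term 13 = 24.
Position 26 → stream A, term 14 = 24.
Term 27 comes from stream A (its 15th entry): 24.
The 28th slot belongs to stream B; its 13th term is -32768.
Position 29 → stream B, term 14 = 65536.
Position 30 falls in stream B as its term 15, giving -131072.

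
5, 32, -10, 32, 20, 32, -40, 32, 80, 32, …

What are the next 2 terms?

Split by position mod 2 into 2 tracks.
Track A: 5, -10, 20, -40, 80. A geometric progression (common ratio -2).
Track B: 32, 32, 32, 32, 32. The constant sequence 32.
Term 11 comes from track A (its 6th entry): -160.
Term 12 comes from track B (its 6th entry): 32.

-160, 32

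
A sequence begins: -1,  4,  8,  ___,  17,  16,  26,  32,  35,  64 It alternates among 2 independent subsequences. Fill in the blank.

8

Positions 1, 3, 5, … form one subsequence and positions 2, 4, 6, … form another.
Track A: -1, 8, 17, 26, 35 (arithmetic, step +9).
Track B: 4, ?, 16, 32, 64 (multiplying by 2 each time).
The gap is track B's term 2; the rule gives 8.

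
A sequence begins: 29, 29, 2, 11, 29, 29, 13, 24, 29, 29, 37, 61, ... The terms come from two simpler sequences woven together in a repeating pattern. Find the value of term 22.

29

Reading positions in blocks of 4 reveals the pattern AABB — 2 tracks woven together.
Stream A: 29, 29, 29, 29, 29, 29 — constant 29.
Stream B: 2, 11, 13, 24, 37, 61 — Fibonacci-style (each term is the sum of the two before it).
Position 22 falls in stream A as its term 12, giving 29.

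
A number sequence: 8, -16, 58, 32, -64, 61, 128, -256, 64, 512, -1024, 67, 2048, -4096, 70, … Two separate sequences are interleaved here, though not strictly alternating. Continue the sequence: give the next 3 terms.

Reading positions in blocks of 3 reveals the pattern AAB — 2 tracks woven together.
Track A: 8, -16, 32, -64, 128, -256, 512, -1024, 2048, -4096. A geometric progression (common ratio -2).
Track B: 58, 61, 64, 67, 70. Arithmetic, step +3.
Position 16 → track A, term 11 = 8192.
Term 17 comes from track A (its 12th entry): -16384.
Position 18 falls in track B as its term 6, giving 73.

8192, -16384, 73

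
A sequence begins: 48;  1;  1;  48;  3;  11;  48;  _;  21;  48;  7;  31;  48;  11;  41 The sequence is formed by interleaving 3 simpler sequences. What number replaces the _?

The terms cycle through 3 interleaved subsequences.
Track A: 48, 48, 48, 48, 48 (the constant sequence 48).
Track B: 1, 3, ?, 7, 11 (a Fibonacci-like recurrence a_n = a_{n-1} + a_{n-2}).
Track C: 1, 11, 21, 31, 41 (linear: a_n = -9 + 10·n).
Filling track B at index 3 by its rule yields 4.

4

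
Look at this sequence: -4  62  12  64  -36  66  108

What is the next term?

Split by position mod 2 into 2 tracks.
Track A: -4, 12, -36, 108. Multiplying by -3 each time.
Track B: 62, 64, 66. Linear: a_n = 60 + 2·n.
The 8th slot belongs to track B; its 4th term is 68.

68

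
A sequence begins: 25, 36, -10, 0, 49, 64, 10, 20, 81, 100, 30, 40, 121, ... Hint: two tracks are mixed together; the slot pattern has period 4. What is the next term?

144

The slot pattern repeats as AABB (period 4), so there are 2 interleaved tracks.
Track A: 25, 36, 49, 64, 81, 100, 121 (perfect squares starting at 5²).
Track B: -10, 0, 10, 20, 30, 40 (arithmetic, step +10).
Position 14 falls in track A as its term 8, giving 144.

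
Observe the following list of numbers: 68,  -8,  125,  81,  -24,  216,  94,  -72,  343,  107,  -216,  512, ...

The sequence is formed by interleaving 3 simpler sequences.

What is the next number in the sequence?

Read the sequence 3 terms at a time; column i is its own pattern.
Stream A: 68, 81, 94, 107. Arithmetic, step +13.
Stream B: -8, -24, -72, -216. Geometric with ratio 3.
Stream C: 125, 216, 343, 512. Consecutive cubes n³ from n = 5.
Position 13 → stream A, term 5 = 120.

120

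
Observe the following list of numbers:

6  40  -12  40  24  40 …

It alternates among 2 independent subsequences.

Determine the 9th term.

Taking every 2nd term gives 2 separate tracks.
Stream A is 6, -12, 24, which is geometric, ×-2 each step.
Stream B is 40, 40, 40, which is the constant sequence 40.
Term 9 comes from stream A (its 5th entry): 96.

96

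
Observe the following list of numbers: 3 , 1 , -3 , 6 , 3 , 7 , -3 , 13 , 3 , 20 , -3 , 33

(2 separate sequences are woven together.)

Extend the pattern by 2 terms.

3, 53

Odd-indexed and even-indexed terms follow separate rules.
Track A: 3, -3, 3, -3, 3, -3 (alternating ±3).
Track B: 1, 6, 7, 13, 20, 33 (Fibonacci-style (each term is the sum of the two before it)).
Position 13 → track A, term 7 = 3.
Term 14 comes from track B (its 7th entry): 53.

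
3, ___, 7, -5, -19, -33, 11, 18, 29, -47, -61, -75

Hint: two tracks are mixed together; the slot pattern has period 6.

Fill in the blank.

Reading positions in blocks of 6 reveals the pattern AAABBB — 2 tracks woven together.
Track A: 3, ?, 7, 11, 18, 29. Each term equals the sum of the previous two.
Track B: -5, -19, -33, -47, -61, -75. Arithmetic with common difference −14.
Track A's pattern makes the blank 4.

4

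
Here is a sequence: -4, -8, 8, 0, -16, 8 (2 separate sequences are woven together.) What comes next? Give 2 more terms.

The terms cycle through 2 interleaved subsequences.
Stream A: -4, 8, -16 — geometric, ×-2 each step.
Stream B: -8, 0, 8 — linear: a_n = -16 + 8·n.
Term 7 comes from stream A (its 4th entry): 32.
Position 8 → stream B, term 4 = 16.

32, 16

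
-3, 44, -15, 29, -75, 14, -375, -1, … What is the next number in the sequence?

Taking every 2nd term gives 2 separate tracks.
Track A: -3, -15, -75, -375. A geometric progression (common ratio 5).
Track B: 44, 29, 14, -1. Linear: a_n = 59 − 15·n.
Position 9 → track A, term 5 = -1875.

-1875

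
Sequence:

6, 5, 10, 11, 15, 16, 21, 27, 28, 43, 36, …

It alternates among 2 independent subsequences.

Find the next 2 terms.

70, 45

The terms cycle through 2 interleaved subsequences.
Track A: 6, 10, 15, 21, 28, 36 (triangular numbers starting at T_3).
Track B: 5, 11, 16, 27, 43 (each term equals the sum of the previous two).
Position 12 falls in track B as its term 6, giving 70.
The 13th slot belongs to track A; its 7th term is 45.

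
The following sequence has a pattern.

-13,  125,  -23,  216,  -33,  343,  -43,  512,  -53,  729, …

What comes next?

Positions 1, 3, 5, … form one subsequence and positions 2, 4, 6, … form another.
Track A: -13, -23, -33, -43, -53. Linear: a_n = -3 − 10·n.
Track B: 125, 216, 343, 512, 729. The cubes 5³, 6³, 7³, ….
Term 11 comes from track A (its 6th entry): -63.

-63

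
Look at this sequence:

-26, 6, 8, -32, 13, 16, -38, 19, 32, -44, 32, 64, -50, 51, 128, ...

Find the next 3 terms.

Split by position mod 3 into 3 tracks.
Track A is -26, -32, -38, -44, -50, which is arithmetic, step −6.
Track B is 6, 13, 19, 32, 51, which is a Fibonacci-like recurrence a_n = a_{n-1} + a_{n-2}.
Track C is 8, 16, 32, 64, 128, which is powers 2^3, 2^4, 2^5, ….
The 16th slot belongs to track A; its 6th term is -56.
Position 17 → track B, term 6 = 83.
Position 18 falls in track C as its term 6, giving 256.

-56, 83, 256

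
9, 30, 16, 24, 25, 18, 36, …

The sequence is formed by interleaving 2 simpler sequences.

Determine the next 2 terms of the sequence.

Taking every 2nd term gives 2 separate tracks.
Subsequence A: 9, 16, 25, 36. The squares 3², 4², 5², ….
Subsequence B: 30, 24, 18. Arithmetic, step −6.
Position 8 → subsequence B, term 4 = 12.
Position 9 falls in subsequence A as its term 5, giving 49.

12, 49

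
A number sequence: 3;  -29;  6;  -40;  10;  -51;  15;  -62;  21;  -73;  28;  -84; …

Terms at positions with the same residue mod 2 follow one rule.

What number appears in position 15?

Positions 1, 3, 5, … form one subsequence and positions 2, 4, 6, … form another.
Track A: 3, 6, 10, 15, 21, 28. Triangular numbers n(n+1)/2 for n = 2, 3, ….
Track B: -29, -40, -51, -62, -73, -84. Subtracting 11 each time.
Position 15 falls in track A as its term 8, giving 45.

45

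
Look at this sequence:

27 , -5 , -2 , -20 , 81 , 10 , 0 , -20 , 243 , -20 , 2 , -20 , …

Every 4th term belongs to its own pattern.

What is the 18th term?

Split by position mod 4: positions 1, 5, 9, … form one track, and each other residue class forms its own.
Track A is 27, 81, 243, which is successive powers of 3.
Track B is -5, 10, -20, which is a geometric progression (common ratio -2).
Track C is -2, 0, 2, which is arithmetic with common difference +2.
Track D is -20, -20, -20, which is constant -20.
Position 18 falls in track B as its term 5, giving -80.

-80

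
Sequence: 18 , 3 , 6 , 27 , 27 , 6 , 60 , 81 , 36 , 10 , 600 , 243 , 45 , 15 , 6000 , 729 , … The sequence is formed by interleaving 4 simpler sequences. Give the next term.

Read the sequence 4 terms at a time; column i is its own pattern.
Track A: 18, 27, 36, 45 — adding 9 each time.
Track B: 3, 6, 10, 15 — triangular numbers n(n+1)/2 for n = 2, 3, ….
Track C: 6, 60, 600, 6000 — a geometric progression (common ratio 10).
Track D: 27, 81, 243, 729 — successive powers of 3.
Position 17 → track A, term 5 = 54.

54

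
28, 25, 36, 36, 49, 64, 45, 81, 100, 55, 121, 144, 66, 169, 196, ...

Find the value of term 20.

Reading positions in blocks of 3 reveals the pattern ABB — 2 tracks woven together.
Track A = 28, 36, 45, 55, 66: triangular numbers n(n+1)/2 for n = 7, 8, ….
Track B = 25, 36, 49, 64, 81, 100, 121, 144, 169, 196: the squares 5², 6², 7², ….
Position 20 falls in track B as its term 13, giving 289.

289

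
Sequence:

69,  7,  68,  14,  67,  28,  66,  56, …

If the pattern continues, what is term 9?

65

Taking every 2nd term gives 2 separate tracks.
Track A = 69, 68, 67, 66: arithmetic with common difference −1.
Track B = 7, 14, 28, 56: geometric, ×2 each step.
Position 9 → track A, term 5 = 65.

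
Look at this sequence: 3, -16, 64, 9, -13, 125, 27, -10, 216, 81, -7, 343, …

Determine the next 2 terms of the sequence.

Taking every 3rd term gives 3 separate tracks.
Stream A is 3, 9, 27, 81, which is a geometric progression (common ratio 3).
Stream B is -16, -13, -10, -7, which is adding 3 each time.
Stream C is 64, 125, 216, 343, which is the cubes 4³, 5³, 6³, ….
Position 13 → stream A, term 5 = 243.
Position 14 → stream B, term 5 = -4.

243, -4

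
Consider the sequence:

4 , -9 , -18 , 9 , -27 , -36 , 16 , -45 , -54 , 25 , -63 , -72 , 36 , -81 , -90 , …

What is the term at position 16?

Reading positions in blocks of 3 reveals the pattern ABB — 2 tracks woven together.
Subsequence A = 4, 9, 16, 25, 36: perfect squares starting at 2².
Subsequence B = -9, -18, -27, -36, -45, -54, -63, -72, -81, -90: arithmetic, step −9.
Position 16 falls in subsequence A as its term 6, giving 49.

49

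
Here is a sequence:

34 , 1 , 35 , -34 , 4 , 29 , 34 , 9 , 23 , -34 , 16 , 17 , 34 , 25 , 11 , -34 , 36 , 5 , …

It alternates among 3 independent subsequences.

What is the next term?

34

Split by position mod 3: positions 1, 4, 7, … form one track, and each other residue class forms its own.
Stream A = 34, -34, 34, -34, 34, -34: alternating ±34.
Stream B = 1, 4, 9, 16, 25, 36: consecutive squares n² from n = 1.
Stream C = 35, 29, 23, 17, 11, 5: arithmetic with common difference −6.
Position 19 falls in stream A as its term 7, giving 34.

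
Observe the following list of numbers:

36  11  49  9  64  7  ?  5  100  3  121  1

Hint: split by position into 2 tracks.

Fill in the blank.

Taking every 2nd term gives 2 separate tracks.
Track A: 36, 49, 64, ?, 100, 121. Consecutive squares n² from n = 6.
Track B: 11, 9, 7, 5, 3, 1. Arithmetic with common difference −2.
The gap is track A's term 4; the rule gives 81.

81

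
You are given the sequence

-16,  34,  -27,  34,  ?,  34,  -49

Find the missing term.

Split by position mod 2 into 2 tracks.
Track A: -16, -27, ?, -49 — subtracting 11 each time.
Track B: 34, 34, 34 — always 34.
The gap is track A's term 3; the rule gives -38.

-38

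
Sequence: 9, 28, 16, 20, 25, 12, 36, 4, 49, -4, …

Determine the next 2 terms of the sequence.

64, -12

Positions 1, 3, 5, … form one subsequence and positions 2, 4, 6, … form another.
Track A: 9, 16, 25, 36, 49 (consecutive squares n² from n = 3).
Track B: 28, 20, 12, 4, -4 (subtracting 8 each time).
The 11th slot belongs to track A; its 6th term is 64.
Term 12 comes from track B (its 6th entry): -12.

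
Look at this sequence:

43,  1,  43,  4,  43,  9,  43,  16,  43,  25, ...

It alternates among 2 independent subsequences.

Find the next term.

43

The terms cycle through 2 interleaved subsequences.
Subsequence A = 43, 43, 43, 43, 43: constant 43.
Subsequence B = 1, 4, 9, 16, 25: perfect squares starting at 1².
Position 11 → subsequence A, term 6 = 43.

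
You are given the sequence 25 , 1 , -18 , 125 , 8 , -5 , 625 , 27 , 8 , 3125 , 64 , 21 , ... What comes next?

Split by position mod 3 into 3 tracks.
Track A is 25, 125, 625, 3125, which is powers of 5.
Track B is 1, 8, 27, 64, which is perfect cubes starting at 1³.
Track C is -18, -5, 8, 21, which is linear: a_n = -31 + 13·n.
Position 13 → track A, term 5 = 15625.

15625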